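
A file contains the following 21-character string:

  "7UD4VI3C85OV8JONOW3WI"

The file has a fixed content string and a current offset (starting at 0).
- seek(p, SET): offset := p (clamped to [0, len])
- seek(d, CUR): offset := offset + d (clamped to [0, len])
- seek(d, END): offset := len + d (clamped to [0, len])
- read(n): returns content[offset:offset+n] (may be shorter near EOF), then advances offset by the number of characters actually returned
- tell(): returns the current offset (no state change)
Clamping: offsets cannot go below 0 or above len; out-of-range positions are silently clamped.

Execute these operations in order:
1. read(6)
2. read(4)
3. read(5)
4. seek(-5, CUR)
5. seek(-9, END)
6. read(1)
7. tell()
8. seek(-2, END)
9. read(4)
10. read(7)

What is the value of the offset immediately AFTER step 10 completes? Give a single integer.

Answer: 21

Derivation:
After 1 (read(6)): returned '7UD4VI', offset=6
After 2 (read(4)): returned '3C85', offset=10
After 3 (read(5)): returned 'OV8JO', offset=15
After 4 (seek(-5, CUR)): offset=10
After 5 (seek(-9, END)): offset=12
After 6 (read(1)): returned '8', offset=13
After 7 (tell()): offset=13
After 8 (seek(-2, END)): offset=19
After 9 (read(4)): returned 'WI', offset=21
After 10 (read(7)): returned '', offset=21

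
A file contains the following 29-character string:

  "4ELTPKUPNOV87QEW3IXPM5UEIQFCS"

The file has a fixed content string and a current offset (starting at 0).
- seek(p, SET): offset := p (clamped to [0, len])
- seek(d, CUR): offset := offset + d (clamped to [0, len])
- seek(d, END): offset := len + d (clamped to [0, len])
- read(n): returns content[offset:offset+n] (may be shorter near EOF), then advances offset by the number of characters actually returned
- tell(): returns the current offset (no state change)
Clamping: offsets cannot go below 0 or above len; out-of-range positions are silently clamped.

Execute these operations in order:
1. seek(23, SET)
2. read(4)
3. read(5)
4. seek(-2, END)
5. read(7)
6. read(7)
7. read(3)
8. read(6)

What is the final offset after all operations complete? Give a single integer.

Answer: 29

Derivation:
After 1 (seek(23, SET)): offset=23
After 2 (read(4)): returned 'EIQF', offset=27
After 3 (read(5)): returned 'CS', offset=29
After 4 (seek(-2, END)): offset=27
After 5 (read(7)): returned 'CS', offset=29
After 6 (read(7)): returned '', offset=29
After 7 (read(3)): returned '', offset=29
After 8 (read(6)): returned '', offset=29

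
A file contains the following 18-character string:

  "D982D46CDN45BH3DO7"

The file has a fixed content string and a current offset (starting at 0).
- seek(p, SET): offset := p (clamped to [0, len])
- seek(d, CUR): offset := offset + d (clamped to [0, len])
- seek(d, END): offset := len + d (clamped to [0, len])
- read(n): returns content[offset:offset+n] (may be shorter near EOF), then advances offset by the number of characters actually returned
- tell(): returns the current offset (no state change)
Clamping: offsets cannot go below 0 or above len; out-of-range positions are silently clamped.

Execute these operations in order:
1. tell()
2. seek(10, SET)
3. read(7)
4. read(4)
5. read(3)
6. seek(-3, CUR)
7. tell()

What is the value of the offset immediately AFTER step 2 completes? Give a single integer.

Answer: 10

Derivation:
After 1 (tell()): offset=0
After 2 (seek(10, SET)): offset=10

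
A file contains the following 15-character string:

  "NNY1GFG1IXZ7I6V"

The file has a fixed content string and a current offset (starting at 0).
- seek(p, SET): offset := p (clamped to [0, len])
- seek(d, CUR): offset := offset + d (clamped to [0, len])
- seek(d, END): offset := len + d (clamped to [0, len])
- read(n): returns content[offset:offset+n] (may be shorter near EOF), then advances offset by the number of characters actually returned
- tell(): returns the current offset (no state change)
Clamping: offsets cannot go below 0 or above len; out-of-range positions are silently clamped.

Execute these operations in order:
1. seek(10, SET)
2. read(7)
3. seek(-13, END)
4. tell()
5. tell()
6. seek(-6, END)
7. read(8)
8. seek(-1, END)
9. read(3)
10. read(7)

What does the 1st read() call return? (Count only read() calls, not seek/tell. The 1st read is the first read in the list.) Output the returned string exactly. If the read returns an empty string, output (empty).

Answer: Z7I6V

Derivation:
After 1 (seek(10, SET)): offset=10
After 2 (read(7)): returned 'Z7I6V', offset=15
After 3 (seek(-13, END)): offset=2
After 4 (tell()): offset=2
After 5 (tell()): offset=2
After 6 (seek(-6, END)): offset=9
After 7 (read(8)): returned 'XZ7I6V', offset=15
After 8 (seek(-1, END)): offset=14
After 9 (read(3)): returned 'V', offset=15
After 10 (read(7)): returned '', offset=15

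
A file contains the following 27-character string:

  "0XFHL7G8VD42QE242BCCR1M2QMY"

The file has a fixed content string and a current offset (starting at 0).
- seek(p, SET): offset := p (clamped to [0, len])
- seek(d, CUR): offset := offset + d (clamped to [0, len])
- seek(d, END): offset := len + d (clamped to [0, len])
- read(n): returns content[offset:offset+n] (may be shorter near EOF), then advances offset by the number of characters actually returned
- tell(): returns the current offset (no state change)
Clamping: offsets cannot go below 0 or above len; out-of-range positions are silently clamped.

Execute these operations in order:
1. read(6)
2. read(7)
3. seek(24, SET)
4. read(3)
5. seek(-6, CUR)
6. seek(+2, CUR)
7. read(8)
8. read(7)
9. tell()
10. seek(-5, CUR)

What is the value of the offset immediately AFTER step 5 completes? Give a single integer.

Answer: 21

Derivation:
After 1 (read(6)): returned '0XFHL7', offset=6
After 2 (read(7)): returned 'G8VD42Q', offset=13
After 3 (seek(24, SET)): offset=24
After 4 (read(3)): returned 'QMY', offset=27
After 5 (seek(-6, CUR)): offset=21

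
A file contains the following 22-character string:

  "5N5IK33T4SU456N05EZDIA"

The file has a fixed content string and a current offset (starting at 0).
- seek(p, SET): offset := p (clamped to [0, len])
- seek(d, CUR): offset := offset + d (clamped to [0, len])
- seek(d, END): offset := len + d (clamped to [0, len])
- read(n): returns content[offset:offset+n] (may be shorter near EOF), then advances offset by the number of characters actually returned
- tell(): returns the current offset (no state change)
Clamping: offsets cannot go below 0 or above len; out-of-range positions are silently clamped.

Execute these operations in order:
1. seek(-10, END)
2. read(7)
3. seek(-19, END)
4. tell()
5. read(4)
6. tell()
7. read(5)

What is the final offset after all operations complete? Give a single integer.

After 1 (seek(-10, END)): offset=12
After 2 (read(7)): returned '56N05EZ', offset=19
After 3 (seek(-19, END)): offset=3
After 4 (tell()): offset=3
After 5 (read(4)): returned 'IK33', offset=7
After 6 (tell()): offset=7
After 7 (read(5)): returned 'T4SU4', offset=12

Answer: 12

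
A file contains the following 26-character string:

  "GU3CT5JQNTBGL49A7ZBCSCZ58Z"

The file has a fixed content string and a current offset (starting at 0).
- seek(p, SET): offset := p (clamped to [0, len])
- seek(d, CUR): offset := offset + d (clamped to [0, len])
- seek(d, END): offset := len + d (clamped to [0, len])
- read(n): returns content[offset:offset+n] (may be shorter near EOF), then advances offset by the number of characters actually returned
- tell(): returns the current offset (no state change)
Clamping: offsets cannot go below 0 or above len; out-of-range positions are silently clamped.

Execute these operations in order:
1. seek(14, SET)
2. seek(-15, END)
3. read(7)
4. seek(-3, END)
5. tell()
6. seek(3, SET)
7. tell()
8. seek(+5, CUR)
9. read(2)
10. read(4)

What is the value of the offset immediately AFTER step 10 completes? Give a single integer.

After 1 (seek(14, SET)): offset=14
After 2 (seek(-15, END)): offset=11
After 3 (read(7)): returned 'GL49A7Z', offset=18
After 4 (seek(-3, END)): offset=23
After 5 (tell()): offset=23
After 6 (seek(3, SET)): offset=3
After 7 (tell()): offset=3
After 8 (seek(+5, CUR)): offset=8
After 9 (read(2)): returned 'NT', offset=10
After 10 (read(4)): returned 'BGL4', offset=14

Answer: 14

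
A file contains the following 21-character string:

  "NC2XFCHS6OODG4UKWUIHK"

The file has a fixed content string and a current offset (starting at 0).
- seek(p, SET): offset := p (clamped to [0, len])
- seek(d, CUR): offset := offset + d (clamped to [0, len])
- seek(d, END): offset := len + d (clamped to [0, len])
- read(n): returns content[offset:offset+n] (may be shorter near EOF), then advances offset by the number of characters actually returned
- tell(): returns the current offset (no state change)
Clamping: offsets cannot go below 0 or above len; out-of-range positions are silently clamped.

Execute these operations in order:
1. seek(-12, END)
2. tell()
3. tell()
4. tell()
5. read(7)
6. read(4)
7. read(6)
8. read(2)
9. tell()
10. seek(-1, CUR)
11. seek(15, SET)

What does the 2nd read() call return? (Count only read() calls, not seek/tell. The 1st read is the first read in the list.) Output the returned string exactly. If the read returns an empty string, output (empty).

After 1 (seek(-12, END)): offset=9
After 2 (tell()): offset=9
After 3 (tell()): offset=9
After 4 (tell()): offset=9
After 5 (read(7)): returned 'OODG4UK', offset=16
After 6 (read(4)): returned 'WUIH', offset=20
After 7 (read(6)): returned 'K', offset=21
After 8 (read(2)): returned '', offset=21
After 9 (tell()): offset=21
After 10 (seek(-1, CUR)): offset=20
After 11 (seek(15, SET)): offset=15

Answer: WUIH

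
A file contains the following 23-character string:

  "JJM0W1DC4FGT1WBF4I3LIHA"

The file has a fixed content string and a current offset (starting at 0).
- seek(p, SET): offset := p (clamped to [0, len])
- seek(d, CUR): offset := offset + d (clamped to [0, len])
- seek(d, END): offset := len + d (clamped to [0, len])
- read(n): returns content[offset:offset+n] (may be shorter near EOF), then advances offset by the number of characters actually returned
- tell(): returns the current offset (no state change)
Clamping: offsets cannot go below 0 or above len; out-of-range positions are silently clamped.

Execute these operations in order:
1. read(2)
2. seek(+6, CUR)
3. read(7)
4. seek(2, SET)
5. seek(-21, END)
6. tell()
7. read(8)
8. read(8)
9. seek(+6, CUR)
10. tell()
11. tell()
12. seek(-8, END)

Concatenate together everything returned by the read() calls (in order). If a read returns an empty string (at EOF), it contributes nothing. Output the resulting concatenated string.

After 1 (read(2)): returned 'JJ', offset=2
After 2 (seek(+6, CUR)): offset=8
After 3 (read(7)): returned '4FGT1WB', offset=15
After 4 (seek(2, SET)): offset=2
After 5 (seek(-21, END)): offset=2
After 6 (tell()): offset=2
After 7 (read(8)): returned 'M0W1DC4F', offset=10
After 8 (read(8)): returned 'GT1WBF4I', offset=18
After 9 (seek(+6, CUR)): offset=23
After 10 (tell()): offset=23
After 11 (tell()): offset=23
After 12 (seek(-8, END)): offset=15

Answer: JJ4FGT1WBM0W1DC4FGT1WBF4I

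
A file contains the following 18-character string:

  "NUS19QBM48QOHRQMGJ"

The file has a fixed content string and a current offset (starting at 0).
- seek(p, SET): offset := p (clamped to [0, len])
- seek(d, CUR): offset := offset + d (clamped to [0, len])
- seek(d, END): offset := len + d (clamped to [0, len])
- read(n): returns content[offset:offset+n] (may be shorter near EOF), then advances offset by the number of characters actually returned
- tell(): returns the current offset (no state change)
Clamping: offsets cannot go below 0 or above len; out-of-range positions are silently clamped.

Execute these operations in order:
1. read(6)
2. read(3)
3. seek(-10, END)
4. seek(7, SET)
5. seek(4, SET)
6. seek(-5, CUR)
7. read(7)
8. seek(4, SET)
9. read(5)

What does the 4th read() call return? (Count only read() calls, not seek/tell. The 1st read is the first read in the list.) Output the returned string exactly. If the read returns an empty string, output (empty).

Answer: 9QBM4

Derivation:
After 1 (read(6)): returned 'NUS19Q', offset=6
After 2 (read(3)): returned 'BM4', offset=9
After 3 (seek(-10, END)): offset=8
After 4 (seek(7, SET)): offset=7
After 5 (seek(4, SET)): offset=4
After 6 (seek(-5, CUR)): offset=0
After 7 (read(7)): returned 'NUS19QB', offset=7
After 8 (seek(4, SET)): offset=4
After 9 (read(5)): returned '9QBM4', offset=9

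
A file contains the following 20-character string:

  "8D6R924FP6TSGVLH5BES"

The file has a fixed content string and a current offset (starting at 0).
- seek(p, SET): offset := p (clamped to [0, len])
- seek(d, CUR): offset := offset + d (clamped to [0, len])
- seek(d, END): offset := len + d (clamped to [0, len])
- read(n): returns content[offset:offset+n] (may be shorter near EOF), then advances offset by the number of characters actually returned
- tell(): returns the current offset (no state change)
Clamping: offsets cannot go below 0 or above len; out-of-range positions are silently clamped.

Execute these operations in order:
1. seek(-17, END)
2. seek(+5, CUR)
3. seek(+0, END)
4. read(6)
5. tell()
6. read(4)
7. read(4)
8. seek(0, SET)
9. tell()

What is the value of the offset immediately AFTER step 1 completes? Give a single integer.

After 1 (seek(-17, END)): offset=3

Answer: 3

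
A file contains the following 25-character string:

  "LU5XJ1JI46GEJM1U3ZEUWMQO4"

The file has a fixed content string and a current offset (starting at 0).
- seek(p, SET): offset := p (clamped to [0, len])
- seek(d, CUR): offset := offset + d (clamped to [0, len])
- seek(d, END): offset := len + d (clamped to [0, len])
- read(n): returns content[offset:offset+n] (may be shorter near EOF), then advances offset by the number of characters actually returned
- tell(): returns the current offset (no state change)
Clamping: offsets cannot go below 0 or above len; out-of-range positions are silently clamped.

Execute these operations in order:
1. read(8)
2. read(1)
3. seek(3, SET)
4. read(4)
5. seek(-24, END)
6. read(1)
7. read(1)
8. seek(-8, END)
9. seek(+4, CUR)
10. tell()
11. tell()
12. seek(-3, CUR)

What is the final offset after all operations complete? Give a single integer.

After 1 (read(8)): returned 'LU5XJ1JI', offset=8
After 2 (read(1)): returned '4', offset=9
After 3 (seek(3, SET)): offset=3
After 4 (read(4)): returned 'XJ1J', offset=7
After 5 (seek(-24, END)): offset=1
After 6 (read(1)): returned 'U', offset=2
After 7 (read(1)): returned '5', offset=3
After 8 (seek(-8, END)): offset=17
After 9 (seek(+4, CUR)): offset=21
After 10 (tell()): offset=21
After 11 (tell()): offset=21
After 12 (seek(-3, CUR)): offset=18

Answer: 18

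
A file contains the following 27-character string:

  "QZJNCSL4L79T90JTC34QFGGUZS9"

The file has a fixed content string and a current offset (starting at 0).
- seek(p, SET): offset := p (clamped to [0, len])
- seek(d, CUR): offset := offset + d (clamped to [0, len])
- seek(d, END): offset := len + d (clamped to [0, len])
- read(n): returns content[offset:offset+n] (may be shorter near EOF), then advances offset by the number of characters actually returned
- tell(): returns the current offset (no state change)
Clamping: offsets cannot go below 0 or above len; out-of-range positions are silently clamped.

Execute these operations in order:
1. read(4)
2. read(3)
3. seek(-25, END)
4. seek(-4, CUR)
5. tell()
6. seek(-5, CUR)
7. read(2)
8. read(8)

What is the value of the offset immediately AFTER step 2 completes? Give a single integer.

Answer: 7

Derivation:
After 1 (read(4)): returned 'QZJN', offset=4
After 2 (read(3)): returned 'CSL', offset=7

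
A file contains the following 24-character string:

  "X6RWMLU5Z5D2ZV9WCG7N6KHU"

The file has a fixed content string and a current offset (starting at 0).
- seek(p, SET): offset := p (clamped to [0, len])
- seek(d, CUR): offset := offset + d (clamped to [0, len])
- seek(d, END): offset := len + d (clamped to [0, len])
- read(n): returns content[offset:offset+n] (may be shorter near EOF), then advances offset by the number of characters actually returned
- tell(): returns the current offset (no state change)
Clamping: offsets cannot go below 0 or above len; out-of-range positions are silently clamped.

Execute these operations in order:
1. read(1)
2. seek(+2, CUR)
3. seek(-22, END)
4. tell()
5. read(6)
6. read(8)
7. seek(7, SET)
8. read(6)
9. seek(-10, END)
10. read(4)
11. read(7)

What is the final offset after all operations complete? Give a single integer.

After 1 (read(1)): returned 'X', offset=1
After 2 (seek(+2, CUR)): offset=3
After 3 (seek(-22, END)): offset=2
After 4 (tell()): offset=2
After 5 (read(6)): returned 'RWMLU5', offset=8
After 6 (read(8)): returned 'Z5D2ZV9W', offset=16
After 7 (seek(7, SET)): offset=7
After 8 (read(6)): returned '5Z5D2Z', offset=13
After 9 (seek(-10, END)): offset=14
After 10 (read(4)): returned '9WCG', offset=18
After 11 (read(7)): returned '7N6KHU', offset=24

Answer: 24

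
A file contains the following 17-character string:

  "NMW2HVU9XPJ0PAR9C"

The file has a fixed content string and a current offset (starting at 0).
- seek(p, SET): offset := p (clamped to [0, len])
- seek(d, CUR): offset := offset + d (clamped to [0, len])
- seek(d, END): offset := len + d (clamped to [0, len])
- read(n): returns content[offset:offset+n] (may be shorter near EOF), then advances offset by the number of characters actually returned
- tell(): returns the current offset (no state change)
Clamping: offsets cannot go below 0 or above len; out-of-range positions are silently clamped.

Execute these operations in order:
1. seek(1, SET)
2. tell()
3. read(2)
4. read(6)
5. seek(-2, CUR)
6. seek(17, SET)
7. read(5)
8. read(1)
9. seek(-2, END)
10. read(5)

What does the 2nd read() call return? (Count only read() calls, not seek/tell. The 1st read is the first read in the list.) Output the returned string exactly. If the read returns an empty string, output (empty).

Answer: 2HVU9X

Derivation:
After 1 (seek(1, SET)): offset=1
After 2 (tell()): offset=1
After 3 (read(2)): returned 'MW', offset=3
After 4 (read(6)): returned '2HVU9X', offset=9
After 5 (seek(-2, CUR)): offset=7
After 6 (seek(17, SET)): offset=17
After 7 (read(5)): returned '', offset=17
After 8 (read(1)): returned '', offset=17
After 9 (seek(-2, END)): offset=15
After 10 (read(5)): returned '9C', offset=17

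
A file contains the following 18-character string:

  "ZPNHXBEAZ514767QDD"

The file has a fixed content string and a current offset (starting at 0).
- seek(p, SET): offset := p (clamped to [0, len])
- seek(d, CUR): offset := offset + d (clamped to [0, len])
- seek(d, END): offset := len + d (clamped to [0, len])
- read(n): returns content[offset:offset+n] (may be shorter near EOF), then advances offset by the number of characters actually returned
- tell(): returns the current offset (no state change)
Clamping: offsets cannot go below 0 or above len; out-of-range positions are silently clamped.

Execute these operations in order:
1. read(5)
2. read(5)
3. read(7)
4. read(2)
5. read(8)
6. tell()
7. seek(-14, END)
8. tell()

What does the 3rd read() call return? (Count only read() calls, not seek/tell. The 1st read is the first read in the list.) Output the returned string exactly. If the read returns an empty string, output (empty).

After 1 (read(5)): returned 'ZPNHX', offset=5
After 2 (read(5)): returned 'BEAZ5', offset=10
After 3 (read(7)): returned '14767QD', offset=17
After 4 (read(2)): returned 'D', offset=18
After 5 (read(8)): returned '', offset=18
After 6 (tell()): offset=18
After 7 (seek(-14, END)): offset=4
After 8 (tell()): offset=4

Answer: 14767QD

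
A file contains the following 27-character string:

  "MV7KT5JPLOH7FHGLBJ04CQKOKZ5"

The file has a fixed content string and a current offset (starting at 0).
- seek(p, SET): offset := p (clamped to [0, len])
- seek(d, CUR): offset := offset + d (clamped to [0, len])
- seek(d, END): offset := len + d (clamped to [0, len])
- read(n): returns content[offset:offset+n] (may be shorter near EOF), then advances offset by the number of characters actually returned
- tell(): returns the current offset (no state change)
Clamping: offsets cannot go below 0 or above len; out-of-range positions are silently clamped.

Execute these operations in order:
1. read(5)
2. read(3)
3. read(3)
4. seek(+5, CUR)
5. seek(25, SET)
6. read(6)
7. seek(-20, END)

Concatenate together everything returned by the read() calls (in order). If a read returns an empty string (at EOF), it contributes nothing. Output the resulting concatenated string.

After 1 (read(5)): returned 'MV7KT', offset=5
After 2 (read(3)): returned '5JP', offset=8
After 3 (read(3)): returned 'LOH', offset=11
After 4 (seek(+5, CUR)): offset=16
After 5 (seek(25, SET)): offset=25
After 6 (read(6)): returned 'Z5', offset=27
After 7 (seek(-20, END)): offset=7

Answer: MV7KT5JPLOHZ5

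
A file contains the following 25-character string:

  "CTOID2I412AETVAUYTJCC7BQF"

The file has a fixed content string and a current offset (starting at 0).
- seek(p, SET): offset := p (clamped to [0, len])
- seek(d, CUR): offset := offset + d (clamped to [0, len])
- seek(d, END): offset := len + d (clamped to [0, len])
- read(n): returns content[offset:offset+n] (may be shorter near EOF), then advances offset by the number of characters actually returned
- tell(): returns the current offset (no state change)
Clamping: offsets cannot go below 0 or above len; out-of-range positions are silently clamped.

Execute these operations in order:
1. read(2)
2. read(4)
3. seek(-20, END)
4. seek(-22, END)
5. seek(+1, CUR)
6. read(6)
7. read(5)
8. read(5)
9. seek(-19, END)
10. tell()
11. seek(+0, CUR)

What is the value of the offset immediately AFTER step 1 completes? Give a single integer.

After 1 (read(2)): returned 'CT', offset=2

Answer: 2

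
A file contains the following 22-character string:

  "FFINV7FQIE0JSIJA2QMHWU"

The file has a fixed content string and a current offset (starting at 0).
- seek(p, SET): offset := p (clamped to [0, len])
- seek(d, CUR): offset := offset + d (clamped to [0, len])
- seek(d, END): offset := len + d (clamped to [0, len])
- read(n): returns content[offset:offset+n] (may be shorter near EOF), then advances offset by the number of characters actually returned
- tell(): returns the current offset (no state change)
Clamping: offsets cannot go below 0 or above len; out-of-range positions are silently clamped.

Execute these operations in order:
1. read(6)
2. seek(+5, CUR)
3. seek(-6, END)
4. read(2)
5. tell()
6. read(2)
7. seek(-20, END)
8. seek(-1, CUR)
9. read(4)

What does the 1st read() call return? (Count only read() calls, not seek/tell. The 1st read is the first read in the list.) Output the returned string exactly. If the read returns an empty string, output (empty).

After 1 (read(6)): returned 'FFINV7', offset=6
After 2 (seek(+5, CUR)): offset=11
After 3 (seek(-6, END)): offset=16
After 4 (read(2)): returned '2Q', offset=18
After 5 (tell()): offset=18
After 6 (read(2)): returned 'MH', offset=20
After 7 (seek(-20, END)): offset=2
After 8 (seek(-1, CUR)): offset=1
After 9 (read(4)): returned 'FINV', offset=5

Answer: FFINV7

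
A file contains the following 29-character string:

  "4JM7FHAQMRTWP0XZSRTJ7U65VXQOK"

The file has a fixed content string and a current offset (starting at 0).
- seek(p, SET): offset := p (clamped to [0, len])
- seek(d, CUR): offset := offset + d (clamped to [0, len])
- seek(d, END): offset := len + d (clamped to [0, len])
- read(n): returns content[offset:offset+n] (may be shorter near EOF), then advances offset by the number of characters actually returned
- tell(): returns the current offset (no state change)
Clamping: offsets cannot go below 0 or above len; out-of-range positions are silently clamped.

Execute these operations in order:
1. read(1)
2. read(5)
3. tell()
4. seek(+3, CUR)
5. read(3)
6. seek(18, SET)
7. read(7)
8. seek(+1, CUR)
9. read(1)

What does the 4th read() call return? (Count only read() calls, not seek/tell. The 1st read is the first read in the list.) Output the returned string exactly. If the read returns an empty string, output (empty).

After 1 (read(1)): returned '4', offset=1
After 2 (read(5)): returned 'JM7FH', offset=6
After 3 (tell()): offset=6
After 4 (seek(+3, CUR)): offset=9
After 5 (read(3)): returned 'RTW', offset=12
After 6 (seek(18, SET)): offset=18
After 7 (read(7)): returned 'TJ7U65V', offset=25
After 8 (seek(+1, CUR)): offset=26
After 9 (read(1)): returned 'Q', offset=27

Answer: TJ7U65V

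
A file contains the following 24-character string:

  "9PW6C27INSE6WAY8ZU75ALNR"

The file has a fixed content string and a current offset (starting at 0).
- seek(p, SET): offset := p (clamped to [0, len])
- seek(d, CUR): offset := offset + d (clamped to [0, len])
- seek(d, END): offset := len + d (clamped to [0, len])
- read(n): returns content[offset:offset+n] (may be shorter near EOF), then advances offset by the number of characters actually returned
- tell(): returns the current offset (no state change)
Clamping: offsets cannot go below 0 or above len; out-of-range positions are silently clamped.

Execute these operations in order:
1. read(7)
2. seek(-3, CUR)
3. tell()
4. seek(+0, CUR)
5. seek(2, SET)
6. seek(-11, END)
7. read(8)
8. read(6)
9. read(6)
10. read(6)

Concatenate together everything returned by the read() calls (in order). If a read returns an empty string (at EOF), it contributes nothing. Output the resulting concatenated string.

Answer: 9PW6C27AY8ZU75ALNR

Derivation:
After 1 (read(7)): returned '9PW6C27', offset=7
After 2 (seek(-3, CUR)): offset=4
After 3 (tell()): offset=4
After 4 (seek(+0, CUR)): offset=4
After 5 (seek(2, SET)): offset=2
After 6 (seek(-11, END)): offset=13
After 7 (read(8)): returned 'AY8ZU75A', offset=21
After 8 (read(6)): returned 'LNR', offset=24
After 9 (read(6)): returned '', offset=24
After 10 (read(6)): returned '', offset=24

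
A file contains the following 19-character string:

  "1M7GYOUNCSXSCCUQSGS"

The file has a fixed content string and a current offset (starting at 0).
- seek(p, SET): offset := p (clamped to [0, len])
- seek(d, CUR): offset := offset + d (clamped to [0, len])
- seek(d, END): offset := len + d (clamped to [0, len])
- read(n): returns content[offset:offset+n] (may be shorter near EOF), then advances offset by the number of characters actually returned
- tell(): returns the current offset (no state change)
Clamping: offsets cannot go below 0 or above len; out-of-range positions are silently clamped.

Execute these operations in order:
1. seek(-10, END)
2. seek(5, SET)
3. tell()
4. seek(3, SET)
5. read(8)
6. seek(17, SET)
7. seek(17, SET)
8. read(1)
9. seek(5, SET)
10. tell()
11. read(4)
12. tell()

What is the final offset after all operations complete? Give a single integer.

After 1 (seek(-10, END)): offset=9
After 2 (seek(5, SET)): offset=5
After 3 (tell()): offset=5
After 4 (seek(3, SET)): offset=3
After 5 (read(8)): returned 'GYOUNCSX', offset=11
After 6 (seek(17, SET)): offset=17
After 7 (seek(17, SET)): offset=17
After 8 (read(1)): returned 'G', offset=18
After 9 (seek(5, SET)): offset=5
After 10 (tell()): offset=5
After 11 (read(4)): returned 'OUNC', offset=9
After 12 (tell()): offset=9

Answer: 9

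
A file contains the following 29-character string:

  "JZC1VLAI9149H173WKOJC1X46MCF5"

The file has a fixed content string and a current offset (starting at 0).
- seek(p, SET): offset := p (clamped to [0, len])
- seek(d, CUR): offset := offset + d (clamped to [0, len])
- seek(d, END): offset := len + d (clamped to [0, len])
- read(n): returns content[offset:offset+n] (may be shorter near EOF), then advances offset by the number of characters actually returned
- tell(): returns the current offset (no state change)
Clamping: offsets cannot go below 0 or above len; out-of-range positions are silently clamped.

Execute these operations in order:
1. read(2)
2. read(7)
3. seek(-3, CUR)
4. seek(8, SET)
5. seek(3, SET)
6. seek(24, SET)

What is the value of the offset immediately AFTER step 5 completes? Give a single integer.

Answer: 3

Derivation:
After 1 (read(2)): returned 'JZ', offset=2
After 2 (read(7)): returned 'C1VLAI9', offset=9
After 3 (seek(-3, CUR)): offset=6
After 4 (seek(8, SET)): offset=8
After 5 (seek(3, SET)): offset=3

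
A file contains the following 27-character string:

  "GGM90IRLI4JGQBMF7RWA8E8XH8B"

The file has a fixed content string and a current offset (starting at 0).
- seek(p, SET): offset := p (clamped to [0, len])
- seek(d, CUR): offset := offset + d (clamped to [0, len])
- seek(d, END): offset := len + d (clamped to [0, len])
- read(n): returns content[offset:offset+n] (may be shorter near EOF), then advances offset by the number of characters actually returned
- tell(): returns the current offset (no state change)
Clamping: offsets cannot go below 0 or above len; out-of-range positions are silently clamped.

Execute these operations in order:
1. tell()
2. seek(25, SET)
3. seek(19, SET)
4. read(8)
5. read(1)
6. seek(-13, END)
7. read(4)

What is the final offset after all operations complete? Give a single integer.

Answer: 18

Derivation:
After 1 (tell()): offset=0
After 2 (seek(25, SET)): offset=25
After 3 (seek(19, SET)): offset=19
After 4 (read(8)): returned 'A8E8XH8B', offset=27
After 5 (read(1)): returned '', offset=27
After 6 (seek(-13, END)): offset=14
After 7 (read(4)): returned 'MF7R', offset=18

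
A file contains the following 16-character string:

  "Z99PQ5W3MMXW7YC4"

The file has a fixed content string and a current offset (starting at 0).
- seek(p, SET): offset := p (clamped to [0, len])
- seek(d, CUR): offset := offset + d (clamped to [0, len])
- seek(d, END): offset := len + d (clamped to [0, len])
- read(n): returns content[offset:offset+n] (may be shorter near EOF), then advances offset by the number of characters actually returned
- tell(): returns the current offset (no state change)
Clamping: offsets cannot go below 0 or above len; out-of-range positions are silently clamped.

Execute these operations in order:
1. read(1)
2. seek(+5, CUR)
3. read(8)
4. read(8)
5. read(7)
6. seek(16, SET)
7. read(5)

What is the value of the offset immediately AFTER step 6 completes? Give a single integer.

Answer: 16

Derivation:
After 1 (read(1)): returned 'Z', offset=1
After 2 (seek(+5, CUR)): offset=6
After 3 (read(8)): returned 'W3MMXW7Y', offset=14
After 4 (read(8)): returned 'C4', offset=16
After 5 (read(7)): returned '', offset=16
After 6 (seek(16, SET)): offset=16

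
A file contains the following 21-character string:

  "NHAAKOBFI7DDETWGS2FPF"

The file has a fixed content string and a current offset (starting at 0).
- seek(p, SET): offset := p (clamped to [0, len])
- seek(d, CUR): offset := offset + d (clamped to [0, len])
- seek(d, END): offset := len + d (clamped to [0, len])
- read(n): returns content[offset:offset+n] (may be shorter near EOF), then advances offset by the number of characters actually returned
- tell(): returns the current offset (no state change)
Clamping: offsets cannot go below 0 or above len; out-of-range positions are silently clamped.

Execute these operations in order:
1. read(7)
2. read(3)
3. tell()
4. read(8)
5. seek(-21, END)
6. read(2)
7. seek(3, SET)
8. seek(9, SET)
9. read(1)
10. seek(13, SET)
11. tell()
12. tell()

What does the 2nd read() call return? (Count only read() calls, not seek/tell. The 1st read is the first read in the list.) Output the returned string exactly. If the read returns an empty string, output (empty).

Answer: FI7

Derivation:
After 1 (read(7)): returned 'NHAAKOB', offset=7
After 2 (read(3)): returned 'FI7', offset=10
After 3 (tell()): offset=10
After 4 (read(8)): returned 'DDETWGS2', offset=18
After 5 (seek(-21, END)): offset=0
After 6 (read(2)): returned 'NH', offset=2
After 7 (seek(3, SET)): offset=3
After 8 (seek(9, SET)): offset=9
After 9 (read(1)): returned '7', offset=10
After 10 (seek(13, SET)): offset=13
After 11 (tell()): offset=13
After 12 (tell()): offset=13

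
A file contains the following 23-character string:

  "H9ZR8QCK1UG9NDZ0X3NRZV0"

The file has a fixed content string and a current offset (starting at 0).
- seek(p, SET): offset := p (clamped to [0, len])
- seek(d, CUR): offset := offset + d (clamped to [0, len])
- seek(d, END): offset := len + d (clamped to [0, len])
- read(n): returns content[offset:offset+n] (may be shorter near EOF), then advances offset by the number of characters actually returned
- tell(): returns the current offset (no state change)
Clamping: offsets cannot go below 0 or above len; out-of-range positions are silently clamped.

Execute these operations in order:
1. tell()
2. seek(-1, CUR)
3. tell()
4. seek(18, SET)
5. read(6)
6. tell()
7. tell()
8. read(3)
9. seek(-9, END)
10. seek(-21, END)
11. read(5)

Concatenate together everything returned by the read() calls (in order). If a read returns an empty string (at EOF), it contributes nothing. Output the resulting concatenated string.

Answer: NRZV0ZR8QC

Derivation:
After 1 (tell()): offset=0
After 2 (seek(-1, CUR)): offset=0
After 3 (tell()): offset=0
After 4 (seek(18, SET)): offset=18
After 5 (read(6)): returned 'NRZV0', offset=23
After 6 (tell()): offset=23
After 7 (tell()): offset=23
After 8 (read(3)): returned '', offset=23
After 9 (seek(-9, END)): offset=14
After 10 (seek(-21, END)): offset=2
After 11 (read(5)): returned 'ZR8QC', offset=7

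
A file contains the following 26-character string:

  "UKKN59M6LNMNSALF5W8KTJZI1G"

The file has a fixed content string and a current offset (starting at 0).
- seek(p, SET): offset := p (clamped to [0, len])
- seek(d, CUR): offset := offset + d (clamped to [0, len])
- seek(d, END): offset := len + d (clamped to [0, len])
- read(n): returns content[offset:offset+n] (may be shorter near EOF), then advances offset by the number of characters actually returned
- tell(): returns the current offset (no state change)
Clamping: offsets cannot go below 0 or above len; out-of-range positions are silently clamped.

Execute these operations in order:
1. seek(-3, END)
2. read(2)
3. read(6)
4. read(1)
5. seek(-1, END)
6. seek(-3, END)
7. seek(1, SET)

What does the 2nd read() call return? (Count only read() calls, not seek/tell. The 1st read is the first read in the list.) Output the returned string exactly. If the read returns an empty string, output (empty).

After 1 (seek(-3, END)): offset=23
After 2 (read(2)): returned 'I1', offset=25
After 3 (read(6)): returned 'G', offset=26
After 4 (read(1)): returned '', offset=26
After 5 (seek(-1, END)): offset=25
After 6 (seek(-3, END)): offset=23
After 7 (seek(1, SET)): offset=1

Answer: G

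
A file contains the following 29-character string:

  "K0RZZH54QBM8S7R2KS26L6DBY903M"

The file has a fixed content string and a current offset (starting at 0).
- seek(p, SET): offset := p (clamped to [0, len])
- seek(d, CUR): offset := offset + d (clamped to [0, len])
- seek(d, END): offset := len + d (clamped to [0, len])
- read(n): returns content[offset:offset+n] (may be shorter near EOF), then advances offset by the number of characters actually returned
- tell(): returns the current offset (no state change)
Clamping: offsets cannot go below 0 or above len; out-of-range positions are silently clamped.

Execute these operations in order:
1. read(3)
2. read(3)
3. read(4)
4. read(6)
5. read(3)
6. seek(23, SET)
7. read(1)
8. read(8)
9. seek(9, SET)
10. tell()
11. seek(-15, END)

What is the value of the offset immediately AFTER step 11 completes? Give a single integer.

Answer: 14

Derivation:
After 1 (read(3)): returned 'K0R', offset=3
After 2 (read(3)): returned 'ZZH', offset=6
After 3 (read(4)): returned '54QB', offset=10
After 4 (read(6)): returned 'M8S7R2', offset=16
After 5 (read(3)): returned 'KS2', offset=19
After 6 (seek(23, SET)): offset=23
After 7 (read(1)): returned 'B', offset=24
After 8 (read(8)): returned 'Y903M', offset=29
After 9 (seek(9, SET)): offset=9
After 10 (tell()): offset=9
After 11 (seek(-15, END)): offset=14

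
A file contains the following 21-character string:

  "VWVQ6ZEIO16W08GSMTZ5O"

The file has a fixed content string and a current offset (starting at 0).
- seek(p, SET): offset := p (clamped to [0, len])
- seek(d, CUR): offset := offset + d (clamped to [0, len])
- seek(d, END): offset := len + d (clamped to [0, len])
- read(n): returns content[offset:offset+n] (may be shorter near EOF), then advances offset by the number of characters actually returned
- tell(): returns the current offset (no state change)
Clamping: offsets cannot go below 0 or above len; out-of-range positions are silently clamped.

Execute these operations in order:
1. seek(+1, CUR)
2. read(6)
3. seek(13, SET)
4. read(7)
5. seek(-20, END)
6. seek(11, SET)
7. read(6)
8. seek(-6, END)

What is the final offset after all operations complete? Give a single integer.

After 1 (seek(+1, CUR)): offset=1
After 2 (read(6)): returned 'WVQ6ZE', offset=7
After 3 (seek(13, SET)): offset=13
After 4 (read(7)): returned '8GSMTZ5', offset=20
After 5 (seek(-20, END)): offset=1
After 6 (seek(11, SET)): offset=11
After 7 (read(6)): returned 'W08GSM', offset=17
After 8 (seek(-6, END)): offset=15

Answer: 15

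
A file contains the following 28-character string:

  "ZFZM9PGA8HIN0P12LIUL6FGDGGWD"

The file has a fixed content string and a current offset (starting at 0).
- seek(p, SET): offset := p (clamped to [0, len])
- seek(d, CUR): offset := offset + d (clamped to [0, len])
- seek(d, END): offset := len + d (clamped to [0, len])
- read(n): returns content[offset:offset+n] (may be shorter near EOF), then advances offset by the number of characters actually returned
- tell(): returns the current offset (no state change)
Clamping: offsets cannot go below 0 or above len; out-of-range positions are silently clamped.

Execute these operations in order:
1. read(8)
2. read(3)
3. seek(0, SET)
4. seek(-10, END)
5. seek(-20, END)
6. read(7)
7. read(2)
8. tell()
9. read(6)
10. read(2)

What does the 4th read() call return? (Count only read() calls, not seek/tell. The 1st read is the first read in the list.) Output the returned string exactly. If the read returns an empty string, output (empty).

Answer: 2L

Derivation:
After 1 (read(8)): returned 'ZFZM9PGA', offset=8
After 2 (read(3)): returned '8HI', offset=11
After 3 (seek(0, SET)): offset=0
After 4 (seek(-10, END)): offset=18
After 5 (seek(-20, END)): offset=8
After 6 (read(7)): returned '8HIN0P1', offset=15
After 7 (read(2)): returned '2L', offset=17
After 8 (tell()): offset=17
After 9 (read(6)): returned 'IUL6FG', offset=23
After 10 (read(2)): returned 'DG', offset=25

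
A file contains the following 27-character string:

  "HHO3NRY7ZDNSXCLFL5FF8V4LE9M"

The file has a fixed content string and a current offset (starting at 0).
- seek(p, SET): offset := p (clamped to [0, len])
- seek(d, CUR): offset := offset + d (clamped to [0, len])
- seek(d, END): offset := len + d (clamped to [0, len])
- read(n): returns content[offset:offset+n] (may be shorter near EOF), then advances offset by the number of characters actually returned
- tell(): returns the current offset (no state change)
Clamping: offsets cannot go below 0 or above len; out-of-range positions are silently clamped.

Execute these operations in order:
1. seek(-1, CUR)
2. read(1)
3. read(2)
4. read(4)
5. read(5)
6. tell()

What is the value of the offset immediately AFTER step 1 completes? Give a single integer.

After 1 (seek(-1, CUR)): offset=0

Answer: 0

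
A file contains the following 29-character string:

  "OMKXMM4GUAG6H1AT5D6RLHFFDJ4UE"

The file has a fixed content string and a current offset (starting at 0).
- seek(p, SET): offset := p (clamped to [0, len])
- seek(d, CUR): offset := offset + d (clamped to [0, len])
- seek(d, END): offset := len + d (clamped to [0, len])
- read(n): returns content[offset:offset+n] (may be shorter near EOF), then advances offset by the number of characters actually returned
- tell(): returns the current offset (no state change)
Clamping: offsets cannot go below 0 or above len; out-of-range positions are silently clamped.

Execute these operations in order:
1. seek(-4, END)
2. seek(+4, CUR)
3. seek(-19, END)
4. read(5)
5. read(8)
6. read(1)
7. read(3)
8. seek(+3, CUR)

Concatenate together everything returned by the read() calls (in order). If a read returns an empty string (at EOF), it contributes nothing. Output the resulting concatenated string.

After 1 (seek(-4, END)): offset=25
After 2 (seek(+4, CUR)): offset=29
After 3 (seek(-19, END)): offset=10
After 4 (read(5)): returned 'G6H1A', offset=15
After 5 (read(8)): returned 'T5D6RLHF', offset=23
After 6 (read(1)): returned 'F', offset=24
After 7 (read(3)): returned 'DJ4', offset=27
After 8 (seek(+3, CUR)): offset=29

Answer: G6H1AT5D6RLHFFDJ4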